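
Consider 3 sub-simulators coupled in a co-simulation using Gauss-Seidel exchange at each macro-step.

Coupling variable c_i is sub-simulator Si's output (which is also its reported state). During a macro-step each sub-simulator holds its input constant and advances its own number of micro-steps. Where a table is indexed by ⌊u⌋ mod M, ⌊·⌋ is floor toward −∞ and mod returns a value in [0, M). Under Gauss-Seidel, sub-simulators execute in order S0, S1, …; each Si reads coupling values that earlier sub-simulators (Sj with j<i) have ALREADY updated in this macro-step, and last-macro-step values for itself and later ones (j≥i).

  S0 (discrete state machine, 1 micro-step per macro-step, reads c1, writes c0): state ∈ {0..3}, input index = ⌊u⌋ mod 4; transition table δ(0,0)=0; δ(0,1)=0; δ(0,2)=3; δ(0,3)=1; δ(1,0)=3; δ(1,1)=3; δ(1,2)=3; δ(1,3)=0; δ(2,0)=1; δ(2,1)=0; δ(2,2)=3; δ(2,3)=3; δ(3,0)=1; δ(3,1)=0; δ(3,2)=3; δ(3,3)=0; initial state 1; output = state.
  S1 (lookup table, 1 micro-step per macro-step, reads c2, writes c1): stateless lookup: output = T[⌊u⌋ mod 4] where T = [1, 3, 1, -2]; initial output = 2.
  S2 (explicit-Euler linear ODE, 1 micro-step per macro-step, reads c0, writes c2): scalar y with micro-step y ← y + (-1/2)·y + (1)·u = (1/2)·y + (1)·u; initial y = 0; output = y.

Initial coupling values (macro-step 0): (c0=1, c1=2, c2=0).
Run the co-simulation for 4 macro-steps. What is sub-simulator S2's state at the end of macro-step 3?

macro 1: S0 reads c1=2 → after 1×micro: 3; S1 reads c2=0 → after 1×micro: 1; S2 reads c0=3 → after 1×micro: 3 ⇒ (c0=3, c1=1, c2=3)
macro 2: S0 reads c1=1 → after 1×micro: 0; S1 reads c2=3 → after 1×micro: -2; S2 reads c0=0 → after 1×micro: 3/2 ⇒ (c0=0, c1=-2, c2=3/2)
macro 3: S0 reads c1=-2 → after 1×micro: 3; S1 reads c2=3/2 → after 1×micro: 3; S2 reads c0=3 → after 1×micro: 15/4 ⇒ (c0=3, c1=3, c2=15/4)
macro 4: S0 reads c1=3 → after 1×micro: 0; S1 reads c2=15/4 → after 1×micro: -2; S2 reads c0=0 → after 1×micro: 15/8 ⇒ (c0=0, c1=-2, c2=15/8)

S2 state at macro-step 3 = 15/4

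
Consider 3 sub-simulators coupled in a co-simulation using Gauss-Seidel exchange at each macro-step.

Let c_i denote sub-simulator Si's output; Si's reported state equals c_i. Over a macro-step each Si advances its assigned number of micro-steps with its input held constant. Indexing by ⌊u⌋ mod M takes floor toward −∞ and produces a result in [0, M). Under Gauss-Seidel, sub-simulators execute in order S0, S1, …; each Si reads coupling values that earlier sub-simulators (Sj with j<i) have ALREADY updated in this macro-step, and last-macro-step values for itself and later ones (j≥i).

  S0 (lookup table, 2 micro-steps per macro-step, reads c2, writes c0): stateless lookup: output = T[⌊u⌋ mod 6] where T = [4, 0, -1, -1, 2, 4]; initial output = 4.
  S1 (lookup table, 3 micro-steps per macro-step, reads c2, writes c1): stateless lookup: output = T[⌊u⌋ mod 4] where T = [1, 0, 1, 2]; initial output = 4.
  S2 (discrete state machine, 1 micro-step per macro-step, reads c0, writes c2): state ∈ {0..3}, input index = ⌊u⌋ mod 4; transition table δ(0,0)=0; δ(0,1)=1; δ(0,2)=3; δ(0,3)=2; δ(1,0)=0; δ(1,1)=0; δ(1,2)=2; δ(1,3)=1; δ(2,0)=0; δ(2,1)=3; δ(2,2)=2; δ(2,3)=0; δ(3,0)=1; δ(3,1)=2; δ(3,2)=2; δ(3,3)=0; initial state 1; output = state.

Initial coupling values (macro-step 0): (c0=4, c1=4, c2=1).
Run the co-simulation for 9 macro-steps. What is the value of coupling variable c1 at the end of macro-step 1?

macro 1: S0 reads c2=1 → after 2×micro: 0; S1 reads c2=1 → after 3×micro: 0; S2 reads c0=0 → after 1×micro: 0 ⇒ (c0=0, c1=0, c2=0)
macro 2: S0 reads c2=0 → after 2×micro: 4; S1 reads c2=0 → after 3×micro: 1; S2 reads c0=4 → after 1×micro: 0 ⇒ (c0=4, c1=1, c2=0)
macro 3: S0 reads c2=0 → after 2×micro: 4; S1 reads c2=0 → after 3×micro: 1; S2 reads c0=4 → after 1×micro: 0 ⇒ (c0=4, c1=1, c2=0)
macro 4: S0 reads c2=0 → after 2×micro: 4; S1 reads c2=0 → after 3×micro: 1; S2 reads c0=4 → after 1×micro: 0 ⇒ (c0=4, c1=1, c2=0)
macro 5: S0 reads c2=0 → after 2×micro: 4; S1 reads c2=0 → after 3×micro: 1; S2 reads c0=4 → after 1×micro: 0 ⇒ (c0=4, c1=1, c2=0)
macro 6: S0 reads c2=0 → after 2×micro: 4; S1 reads c2=0 → after 3×micro: 1; S2 reads c0=4 → after 1×micro: 0 ⇒ (c0=4, c1=1, c2=0)
macro 7: S0 reads c2=0 → after 2×micro: 4; S1 reads c2=0 → after 3×micro: 1; S2 reads c0=4 → after 1×micro: 0 ⇒ (c0=4, c1=1, c2=0)
macro 8: S0 reads c2=0 → after 2×micro: 4; S1 reads c2=0 → after 3×micro: 1; S2 reads c0=4 → after 1×micro: 0 ⇒ (c0=4, c1=1, c2=0)
macro 9: S0 reads c2=0 → after 2×micro: 4; S1 reads c2=0 → after 3×micro: 1; S2 reads c0=4 → after 1×micro: 0 ⇒ (c0=4, c1=1, c2=0)

c1 at macro-step 1 = 0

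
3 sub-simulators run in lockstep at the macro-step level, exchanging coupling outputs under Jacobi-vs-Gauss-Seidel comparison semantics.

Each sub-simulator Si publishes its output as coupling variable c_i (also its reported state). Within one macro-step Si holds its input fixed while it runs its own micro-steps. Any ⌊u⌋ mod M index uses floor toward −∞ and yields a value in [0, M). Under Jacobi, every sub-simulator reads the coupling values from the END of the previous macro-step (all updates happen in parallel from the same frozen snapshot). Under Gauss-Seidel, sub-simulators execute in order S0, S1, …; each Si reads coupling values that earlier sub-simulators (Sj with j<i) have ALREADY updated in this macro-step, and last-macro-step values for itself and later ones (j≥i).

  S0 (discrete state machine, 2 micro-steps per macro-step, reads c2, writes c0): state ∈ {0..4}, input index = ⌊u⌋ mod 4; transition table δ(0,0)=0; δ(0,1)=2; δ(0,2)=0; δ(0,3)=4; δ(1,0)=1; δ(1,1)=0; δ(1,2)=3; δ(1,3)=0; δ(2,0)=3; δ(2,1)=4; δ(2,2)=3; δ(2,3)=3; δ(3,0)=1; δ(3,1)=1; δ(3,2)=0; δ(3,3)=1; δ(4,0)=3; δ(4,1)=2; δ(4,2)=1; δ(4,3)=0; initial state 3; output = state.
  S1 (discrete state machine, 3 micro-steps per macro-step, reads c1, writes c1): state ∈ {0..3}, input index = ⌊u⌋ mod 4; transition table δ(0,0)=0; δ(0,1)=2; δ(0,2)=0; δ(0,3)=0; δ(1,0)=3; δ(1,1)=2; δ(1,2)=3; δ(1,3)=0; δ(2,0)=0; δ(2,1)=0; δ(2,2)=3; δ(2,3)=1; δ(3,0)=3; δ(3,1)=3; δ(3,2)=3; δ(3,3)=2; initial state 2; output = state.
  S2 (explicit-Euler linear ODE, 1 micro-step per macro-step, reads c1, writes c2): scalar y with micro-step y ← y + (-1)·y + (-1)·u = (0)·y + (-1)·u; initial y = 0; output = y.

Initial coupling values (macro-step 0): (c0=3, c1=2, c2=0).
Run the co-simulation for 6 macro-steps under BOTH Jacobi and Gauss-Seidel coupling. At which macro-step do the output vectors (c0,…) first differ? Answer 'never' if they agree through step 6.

[Jacobi] macro 1: S0 reads c2=0 → after 2×micro: 1; S1 reads c1=2 → after 3×micro: 3; S2 reads c1=2 → after 1×micro: -2 ⇒ (c0=1, c1=3, c2=-2)
[Jacobi] macro 2: S0 reads c2=-2 → after 2×micro: 0; S1 reads c1=3 → after 3×micro: 0; S2 reads c1=3 → after 1×micro: -3 ⇒ (c0=0, c1=0, c2=-3)
[Jacobi] macro 3: S0 reads c2=-3 → after 2×micro: 4; S1 reads c1=0 → after 3×micro: 0; S2 reads c1=0 → after 1×micro: 0 ⇒ (c0=4, c1=0, c2=0)
[Jacobi] macro 4: S0 reads c2=0 → after 2×micro: 1; S1 reads c1=0 → after 3×micro: 0; S2 reads c1=0 → after 1×micro: 0 ⇒ (c0=1, c1=0, c2=0)
[Jacobi] macro 5: S0 reads c2=0 → after 2×micro: 1; S1 reads c1=0 → after 3×micro: 0; S2 reads c1=0 → after 1×micro: 0 ⇒ (c0=1, c1=0, c2=0)
[Jacobi] macro 6: S0 reads c2=0 → after 2×micro: 1; S1 reads c1=0 → after 3×micro: 0; S2 reads c1=0 → after 1×micro: 0 ⇒ (c0=1, c1=0, c2=0)
[Gauss-Seidel] macro 1: S0 reads c2=0 → after 2×micro: 1; S1 reads c1=2 → after 3×micro: 3; S2 reads c1=3 → after 1×micro: -3 ⇒ (c0=1, c1=3, c2=-3)
[Gauss-Seidel] macro 2: S0 reads c2=-3 → after 2×micro: 2; S1 reads c1=3 → after 3×micro: 0; S2 reads c1=0 → after 1×micro: 0 ⇒ (c0=2, c1=0, c2=0)
[Gauss-Seidel] macro 3: S0 reads c2=0 → after 2×micro: 1; S1 reads c1=0 → after 3×micro: 0; S2 reads c1=0 → after 1×micro: 0 ⇒ (c0=1, c1=0, c2=0)
[Gauss-Seidel] macro 4: S0 reads c2=0 → after 2×micro: 1; S1 reads c1=0 → after 3×micro: 0; S2 reads c1=0 → after 1×micro: 0 ⇒ (c0=1, c1=0, c2=0)
[Gauss-Seidel] macro 5: S0 reads c2=0 → after 2×micro: 1; S1 reads c1=0 → after 3×micro: 0; S2 reads c1=0 → after 1×micro: 0 ⇒ (c0=1, c1=0, c2=0)
[Gauss-Seidel] macro 6: S0 reads c2=0 → after 2×micro: 1; S1 reads c1=0 → after 3×micro: 0; S2 reads c1=0 → after 1×micro: 0 ⇒ (c0=1, c1=0, c2=0)

first divergence at macro-step: 1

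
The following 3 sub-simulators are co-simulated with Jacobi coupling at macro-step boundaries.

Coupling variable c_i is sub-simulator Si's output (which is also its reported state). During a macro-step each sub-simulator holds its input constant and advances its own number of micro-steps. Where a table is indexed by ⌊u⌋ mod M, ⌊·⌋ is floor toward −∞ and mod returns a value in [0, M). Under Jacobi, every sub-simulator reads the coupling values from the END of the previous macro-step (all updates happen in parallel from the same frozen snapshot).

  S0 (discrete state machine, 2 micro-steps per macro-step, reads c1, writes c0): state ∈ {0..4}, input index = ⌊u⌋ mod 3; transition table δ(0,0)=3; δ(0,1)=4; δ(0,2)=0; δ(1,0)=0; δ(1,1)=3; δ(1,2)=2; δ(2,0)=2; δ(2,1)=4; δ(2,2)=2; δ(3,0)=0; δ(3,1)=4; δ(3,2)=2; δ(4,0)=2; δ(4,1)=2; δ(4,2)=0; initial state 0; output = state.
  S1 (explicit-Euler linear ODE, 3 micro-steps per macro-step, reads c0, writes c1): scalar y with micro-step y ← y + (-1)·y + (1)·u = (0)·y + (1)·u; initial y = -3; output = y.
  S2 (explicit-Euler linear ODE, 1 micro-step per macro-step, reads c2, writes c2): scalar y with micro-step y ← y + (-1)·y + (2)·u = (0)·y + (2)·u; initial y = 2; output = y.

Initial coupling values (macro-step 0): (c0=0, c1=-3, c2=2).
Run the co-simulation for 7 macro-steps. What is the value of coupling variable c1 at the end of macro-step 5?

macro 1: S0 reads c1=-3 → after 2×micro: 0; S1 reads c0=0 → after 3×micro: 0; S2 reads c2=2 → after 1×micro: 4 ⇒ (c0=0, c1=0, c2=4)
macro 2: S0 reads c1=0 → after 2×micro: 0; S1 reads c0=0 → after 3×micro: 0; S2 reads c2=4 → after 1×micro: 8 ⇒ (c0=0, c1=0, c2=8)
macro 3: S0 reads c1=0 → after 2×micro: 0; S1 reads c0=0 → after 3×micro: 0; S2 reads c2=8 → after 1×micro: 16 ⇒ (c0=0, c1=0, c2=16)
macro 4: S0 reads c1=0 → after 2×micro: 0; S1 reads c0=0 → after 3×micro: 0; S2 reads c2=16 → after 1×micro: 32 ⇒ (c0=0, c1=0, c2=32)
macro 5: S0 reads c1=0 → after 2×micro: 0; S1 reads c0=0 → after 3×micro: 0; S2 reads c2=32 → after 1×micro: 64 ⇒ (c0=0, c1=0, c2=64)
macro 6: S0 reads c1=0 → after 2×micro: 0; S1 reads c0=0 → after 3×micro: 0; S2 reads c2=64 → after 1×micro: 128 ⇒ (c0=0, c1=0, c2=128)
macro 7: S0 reads c1=0 → after 2×micro: 0; S1 reads c0=0 → after 3×micro: 0; S2 reads c2=128 → after 1×micro: 256 ⇒ (c0=0, c1=0, c2=256)

c1 at macro-step 5 = 0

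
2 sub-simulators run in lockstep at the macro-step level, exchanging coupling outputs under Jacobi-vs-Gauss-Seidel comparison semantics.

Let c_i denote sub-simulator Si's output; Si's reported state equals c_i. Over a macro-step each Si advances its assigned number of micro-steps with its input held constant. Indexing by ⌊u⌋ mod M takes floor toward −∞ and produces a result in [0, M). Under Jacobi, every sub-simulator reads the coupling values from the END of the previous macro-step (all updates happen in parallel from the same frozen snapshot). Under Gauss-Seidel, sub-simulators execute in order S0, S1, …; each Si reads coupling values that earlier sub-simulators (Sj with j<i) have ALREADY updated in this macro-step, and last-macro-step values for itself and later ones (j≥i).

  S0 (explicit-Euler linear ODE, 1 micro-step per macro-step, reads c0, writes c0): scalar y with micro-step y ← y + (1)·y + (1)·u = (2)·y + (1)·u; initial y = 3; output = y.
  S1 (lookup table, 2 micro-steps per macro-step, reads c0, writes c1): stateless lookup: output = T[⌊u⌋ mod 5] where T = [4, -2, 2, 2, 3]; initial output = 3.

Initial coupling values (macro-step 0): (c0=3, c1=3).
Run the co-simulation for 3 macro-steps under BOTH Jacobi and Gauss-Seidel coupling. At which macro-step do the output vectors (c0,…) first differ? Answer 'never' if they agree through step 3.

[Jacobi] macro 1: S0 reads c0=3 → after 1×micro: 9; S1 reads c0=3 → after 2×micro: 2 ⇒ (c0=9, c1=2)
[Jacobi] macro 2: S0 reads c0=9 → after 1×micro: 27; S1 reads c0=9 → after 2×micro: 3 ⇒ (c0=27, c1=3)
[Jacobi] macro 3: S0 reads c0=27 → after 1×micro: 81; S1 reads c0=27 → after 2×micro: 2 ⇒ (c0=81, c1=2)
[Gauss-Seidel] macro 1: S0 reads c0=3 → after 1×micro: 9; S1 reads c0=9 → after 2×micro: 3 ⇒ (c0=9, c1=3)
[Gauss-Seidel] macro 2: S0 reads c0=9 → after 1×micro: 27; S1 reads c0=27 → after 2×micro: 2 ⇒ (c0=27, c1=2)
[Gauss-Seidel] macro 3: S0 reads c0=27 → after 1×micro: 81; S1 reads c0=81 → after 2×micro: -2 ⇒ (c0=81, c1=-2)

first divergence at macro-step: 1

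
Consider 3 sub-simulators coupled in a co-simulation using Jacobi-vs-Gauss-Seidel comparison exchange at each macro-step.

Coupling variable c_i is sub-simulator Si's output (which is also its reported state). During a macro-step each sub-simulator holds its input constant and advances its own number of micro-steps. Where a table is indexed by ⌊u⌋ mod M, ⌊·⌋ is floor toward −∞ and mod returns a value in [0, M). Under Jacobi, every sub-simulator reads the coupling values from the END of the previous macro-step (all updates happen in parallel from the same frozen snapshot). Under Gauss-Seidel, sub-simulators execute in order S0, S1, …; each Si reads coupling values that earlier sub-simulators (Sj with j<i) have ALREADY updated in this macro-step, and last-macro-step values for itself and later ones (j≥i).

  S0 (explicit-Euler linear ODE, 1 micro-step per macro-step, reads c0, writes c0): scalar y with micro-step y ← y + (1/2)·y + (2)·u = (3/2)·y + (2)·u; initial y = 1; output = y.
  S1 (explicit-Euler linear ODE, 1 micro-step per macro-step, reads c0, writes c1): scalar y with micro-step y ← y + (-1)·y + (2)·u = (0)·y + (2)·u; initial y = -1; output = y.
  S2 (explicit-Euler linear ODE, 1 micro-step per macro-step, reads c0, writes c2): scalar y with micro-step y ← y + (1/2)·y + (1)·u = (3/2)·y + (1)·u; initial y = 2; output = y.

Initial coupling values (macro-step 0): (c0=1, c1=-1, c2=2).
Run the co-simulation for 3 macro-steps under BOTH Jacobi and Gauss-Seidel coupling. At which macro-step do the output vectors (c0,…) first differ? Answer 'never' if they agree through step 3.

first divergence at macro-step: 1

[Jacobi] macro 1: S0 reads c0=1 → after 1×micro: 7/2; S1 reads c0=1 → after 1×micro: 2; S2 reads c0=1 → after 1×micro: 4 ⇒ (c0=7/2, c1=2, c2=4)
[Jacobi] macro 2: S0 reads c0=7/2 → after 1×micro: 49/4; S1 reads c0=7/2 → after 1×micro: 7; S2 reads c0=7/2 → after 1×micro: 19/2 ⇒ (c0=49/4, c1=7, c2=19/2)
[Jacobi] macro 3: S0 reads c0=49/4 → after 1×micro: 343/8; S1 reads c0=49/4 → after 1×micro: 49/2; S2 reads c0=49/4 → after 1×micro: 53/2 ⇒ (c0=343/8, c1=49/2, c2=53/2)
[Gauss-Seidel] macro 1: S0 reads c0=1 → after 1×micro: 7/2; S1 reads c0=7/2 → after 1×micro: 7; S2 reads c0=7/2 → after 1×micro: 13/2 ⇒ (c0=7/2, c1=7, c2=13/2)
[Gauss-Seidel] macro 2: S0 reads c0=7/2 → after 1×micro: 49/4; S1 reads c0=49/4 → after 1×micro: 49/2; S2 reads c0=49/4 → after 1×micro: 22 ⇒ (c0=49/4, c1=49/2, c2=22)
[Gauss-Seidel] macro 3: S0 reads c0=49/4 → after 1×micro: 343/8; S1 reads c0=343/8 → after 1×micro: 343/4; S2 reads c0=343/8 → after 1×micro: 607/8 ⇒ (c0=343/8, c1=343/4, c2=607/8)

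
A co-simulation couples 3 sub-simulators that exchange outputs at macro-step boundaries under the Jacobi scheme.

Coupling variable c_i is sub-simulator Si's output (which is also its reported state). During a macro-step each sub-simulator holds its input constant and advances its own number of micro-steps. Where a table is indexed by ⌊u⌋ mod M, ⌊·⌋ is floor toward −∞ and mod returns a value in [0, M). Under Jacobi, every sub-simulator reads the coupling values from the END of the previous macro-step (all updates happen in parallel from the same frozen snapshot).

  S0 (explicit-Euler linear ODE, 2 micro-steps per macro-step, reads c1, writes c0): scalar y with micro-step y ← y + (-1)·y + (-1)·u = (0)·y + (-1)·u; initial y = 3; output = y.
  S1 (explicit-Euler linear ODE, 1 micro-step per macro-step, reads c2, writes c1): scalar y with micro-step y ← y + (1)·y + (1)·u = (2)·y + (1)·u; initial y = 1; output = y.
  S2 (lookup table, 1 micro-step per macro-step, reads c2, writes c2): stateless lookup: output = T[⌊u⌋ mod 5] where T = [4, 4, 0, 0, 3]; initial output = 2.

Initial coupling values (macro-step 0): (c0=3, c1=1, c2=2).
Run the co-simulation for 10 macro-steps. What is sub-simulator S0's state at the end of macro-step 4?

S0 state at macro-step 4 = -20

macro 1: S0 reads c1=1 → after 2×micro: -1; S1 reads c2=2 → after 1×micro: 4; S2 reads c2=2 → after 1×micro: 0 ⇒ (c0=-1, c1=4, c2=0)
macro 2: S0 reads c1=4 → after 2×micro: -4; S1 reads c2=0 → after 1×micro: 8; S2 reads c2=0 → after 1×micro: 4 ⇒ (c0=-4, c1=8, c2=4)
macro 3: S0 reads c1=8 → after 2×micro: -8; S1 reads c2=4 → after 1×micro: 20; S2 reads c2=4 → after 1×micro: 3 ⇒ (c0=-8, c1=20, c2=3)
macro 4: S0 reads c1=20 → after 2×micro: -20; S1 reads c2=3 → after 1×micro: 43; S2 reads c2=3 → after 1×micro: 0 ⇒ (c0=-20, c1=43, c2=0)
macro 5: S0 reads c1=43 → after 2×micro: -43; S1 reads c2=0 → after 1×micro: 86; S2 reads c2=0 → after 1×micro: 4 ⇒ (c0=-43, c1=86, c2=4)
macro 6: S0 reads c1=86 → after 2×micro: -86; S1 reads c2=4 → after 1×micro: 176; S2 reads c2=4 → after 1×micro: 3 ⇒ (c0=-86, c1=176, c2=3)
macro 7: S0 reads c1=176 → after 2×micro: -176; S1 reads c2=3 → after 1×micro: 355; S2 reads c2=3 → after 1×micro: 0 ⇒ (c0=-176, c1=355, c2=0)
macro 8: S0 reads c1=355 → after 2×micro: -355; S1 reads c2=0 → after 1×micro: 710; S2 reads c2=0 → after 1×micro: 4 ⇒ (c0=-355, c1=710, c2=4)
macro 9: S0 reads c1=710 → after 2×micro: -710; S1 reads c2=4 → after 1×micro: 1424; S2 reads c2=4 → after 1×micro: 3 ⇒ (c0=-710, c1=1424, c2=3)
macro 10: S0 reads c1=1424 → after 2×micro: -1424; S1 reads c2=3 → after 1×micro: 2851; S2 reads c2=3 → after 1×micro: 0 ⇒ (c0=-1424, c1=2851, c2=0)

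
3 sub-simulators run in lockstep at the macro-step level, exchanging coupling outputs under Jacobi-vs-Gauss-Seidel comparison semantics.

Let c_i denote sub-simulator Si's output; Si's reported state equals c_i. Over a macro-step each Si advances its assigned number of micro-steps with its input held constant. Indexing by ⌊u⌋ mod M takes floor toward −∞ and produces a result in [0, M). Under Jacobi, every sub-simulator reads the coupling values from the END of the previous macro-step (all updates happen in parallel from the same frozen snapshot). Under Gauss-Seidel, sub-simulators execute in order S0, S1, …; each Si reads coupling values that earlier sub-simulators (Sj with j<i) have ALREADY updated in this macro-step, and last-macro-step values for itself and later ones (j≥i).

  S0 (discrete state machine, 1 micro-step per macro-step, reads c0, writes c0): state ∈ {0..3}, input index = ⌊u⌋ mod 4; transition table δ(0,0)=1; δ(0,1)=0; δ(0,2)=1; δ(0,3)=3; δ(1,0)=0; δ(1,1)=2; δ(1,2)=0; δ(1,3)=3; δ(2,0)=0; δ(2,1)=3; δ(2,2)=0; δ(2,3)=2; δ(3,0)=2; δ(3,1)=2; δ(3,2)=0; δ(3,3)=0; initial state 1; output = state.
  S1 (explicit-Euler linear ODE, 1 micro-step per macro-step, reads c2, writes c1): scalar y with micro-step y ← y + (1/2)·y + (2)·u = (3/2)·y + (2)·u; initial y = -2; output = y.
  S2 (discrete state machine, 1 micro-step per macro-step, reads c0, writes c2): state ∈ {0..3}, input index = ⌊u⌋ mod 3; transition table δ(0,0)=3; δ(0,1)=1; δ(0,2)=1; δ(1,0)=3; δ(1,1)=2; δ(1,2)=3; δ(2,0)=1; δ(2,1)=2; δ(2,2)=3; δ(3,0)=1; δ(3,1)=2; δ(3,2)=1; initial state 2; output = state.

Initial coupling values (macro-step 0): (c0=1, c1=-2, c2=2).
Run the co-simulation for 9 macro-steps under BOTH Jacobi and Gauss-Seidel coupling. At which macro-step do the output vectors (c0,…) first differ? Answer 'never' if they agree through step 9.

first divergence at macro-step: 1

[Jacobi] macro 1: S0 reads c0=1 → after 1×micro: 2; S1 reads c2=2 → after 1×micro: 1; S2 reads c0=1 → after 1×micro: 2 ⇒ (c0=2, c1=1, c2=2)
[Jacobi] macro 2: S0 reads c0=2 → after 1×micro: 0; S1 reads c2=2 → after 1×micro: 11/2; S2 reads c0=2 → after 1×micro: 3 ⇒ (c0=0, c1=11/2, c2=3)
[Jacobi] macro 3: S0 reads c0=0 → after 1×micro: 1; S1 reads c2=3 → after 1×micro: 57/4; S2 reads c0=0 → after 1×micro: 1 ⇒ (c0=1, c1=57/4, c2=1)
[Jacobi] macro 4: S0 reads c0=1 → after 1×micro: 2; S1 reads c2=1 → after 1×micro: 187/8; S2 reads c0=1 → after 1×micro: 2 ⇒ (c0=2, c1=187/8, c2=2)
[Jacobi] macro 5: S0 reads c0=2 → after 1×micro: 0; S1 reads c2=2 → after 1×micro: 625/16; S2 reads c0=2 → after 1×micro: 3 ⇒ (c0=0, c1=625/16, c2=3)
[Jacobi] macro 6: S0 reads c0=0 → after 1×micro: 1; S1 reads c2=3 → after 1×micro: 2067/32; S2 reads c0=0 → after 1×micro: 1 ⇒ (c0=1, c1=2067/32, c2=1)
[Jacobi] macro 7: S0 reads c0=1 → after 1×micro: 2; S1 reads c2=1 → after 1×micro: 6329/64; S2 reads c0=1 → after 1×micro: 2 ⇒ (c0=2, c1=6329/64, c2=2)
[Jacobi] macro 8: S0 reads c0=2 → after 1×micro: 0; S1 reads c2=2 → after 1×micro: 19499/128; S2 reads c0=2 → after 1×micro: 3 ⇒ (c0=0, c1=19499/128, c2=3)
[Jacobi] macro 9: S0 reads c0=0 → after 1×micro: 1; S1 reads c2=3 → after 1×micro: 60033/256; S2 reads c0=0 → after 1×micro: 1 ⇒ (c0=1, c1=60033/256, c2=1)
[Gauss-Seidel] macro 1: S0 reads c0=1 → after 1×micro: 2; S1 reads c2=2 → after 1×micro: 1; S2 reads c0=2 → after 1×micro: 3 ⇒ (c0=2, c1=1, c2=3)
[Gauss-Seidel] macro 2: S0 reads c0=2 → after 1×micro: 0; S1 reads c2=3 → after 1×micro: 15/2; S2 reads c0=0 → after 1×micro: 1 ⇒ (c0=0, c1=15/2, c2=1)
[Gauss-Seidel] macro 3: S0 reads c0=0 → after 1×micro: 1; S1 reads c2=1 → after 1×micro: 53/4; S2 reads c0=1 → after 1×micro: 2 ⇒ (c0=1, c1=53/4, c2=2)
[Gauss-Seidel] macro 4: S0 reads c0=1 → after 1×micro: 2; S1 reads c2=2 → after 1×micro: 191/8; S2 reads c0=2 → after 1×micro: 3 ⇒ (c0=2, c1=191/8, c2=3)
[Gauss-Seidel] macro 5: S0 reads c0=2 → after 1×micro: 0; S1 reads c2=3 → after 1×micro: 669/16; S2 reads c0=0 → after 1×micro: 1 ⇒ (c0=0, c1=669/16, c2=1)
[Gauss-Seidel] macro 6: S0 reads c0=0 → after 1×micro: 1; S1 reads c2=1 → after 1×micro: 2071/32; S2 reads c0=1 → after 1×micro: 2 ⇒ (c0=1, c1=2071/32, c2=2)
[Gauss-Seidel] macro 7: S0 reads c0=1 → after 1×micro: 2; S1 reads c2=2 → after 1×micro: 6469/64; S2 reads c0=2 → after 1×micro: 3 ⇒ (c0=2, c1=6469/64, c2=3)
[Gauss-Seidel] macro 8: S0 reads c0=2 → after 1×micro: 0; S1 reads c2=3 → after 1×micro: 20175/128; S2 reads c0=0 → after 1×micro: 1 ⇒ (c0=0, c1=20175/128, c2=1)
[Gauss-Seidel] macro 9: S0 reads c0=0 → after 1×micro: 1; S1 reads c2=1 → after 1×micro: 61037/256; S2 reads c0=1 → after 1×micro: 2 ⇒ (c0=1, c1=61037/256, c2=2)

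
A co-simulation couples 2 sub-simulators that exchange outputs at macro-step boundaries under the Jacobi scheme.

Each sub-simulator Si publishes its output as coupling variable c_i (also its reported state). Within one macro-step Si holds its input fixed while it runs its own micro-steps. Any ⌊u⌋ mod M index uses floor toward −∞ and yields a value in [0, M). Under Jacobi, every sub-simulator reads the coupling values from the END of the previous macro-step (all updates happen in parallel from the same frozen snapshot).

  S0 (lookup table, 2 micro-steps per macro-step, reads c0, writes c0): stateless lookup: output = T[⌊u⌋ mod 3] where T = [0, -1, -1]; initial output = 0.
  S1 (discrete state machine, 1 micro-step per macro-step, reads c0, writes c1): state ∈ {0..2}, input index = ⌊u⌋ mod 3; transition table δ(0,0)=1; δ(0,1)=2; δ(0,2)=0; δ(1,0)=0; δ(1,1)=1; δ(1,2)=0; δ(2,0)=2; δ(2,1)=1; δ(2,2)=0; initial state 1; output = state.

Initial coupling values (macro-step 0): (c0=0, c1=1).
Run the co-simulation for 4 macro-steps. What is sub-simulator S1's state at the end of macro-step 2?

macro 1: S0 reads c0=0 → after 2×micro: 0; S1 reads c0=0 → after 1×micro: 0 ⇒ (c0=0, c1=0)
macro 2: S0 reads c0=0 → after 2×micro: 0; S1 reads c0=0 → after 1×micro: 1 ⇒ (c0=0, c1=1)
macro 3: S0 reads c0=0 → after 2×micro: 0; S1 reads c0=0 → after 1×micro: 0 ⇒ (c0=0, c1=0)
macro 4: S0 reads c0=0 → after 2×micro: 0; S1 reads c0=0 → after 1×micro: 1 ⇒ (c0=0, c1=1)

S1 state at macro-step 2 = 1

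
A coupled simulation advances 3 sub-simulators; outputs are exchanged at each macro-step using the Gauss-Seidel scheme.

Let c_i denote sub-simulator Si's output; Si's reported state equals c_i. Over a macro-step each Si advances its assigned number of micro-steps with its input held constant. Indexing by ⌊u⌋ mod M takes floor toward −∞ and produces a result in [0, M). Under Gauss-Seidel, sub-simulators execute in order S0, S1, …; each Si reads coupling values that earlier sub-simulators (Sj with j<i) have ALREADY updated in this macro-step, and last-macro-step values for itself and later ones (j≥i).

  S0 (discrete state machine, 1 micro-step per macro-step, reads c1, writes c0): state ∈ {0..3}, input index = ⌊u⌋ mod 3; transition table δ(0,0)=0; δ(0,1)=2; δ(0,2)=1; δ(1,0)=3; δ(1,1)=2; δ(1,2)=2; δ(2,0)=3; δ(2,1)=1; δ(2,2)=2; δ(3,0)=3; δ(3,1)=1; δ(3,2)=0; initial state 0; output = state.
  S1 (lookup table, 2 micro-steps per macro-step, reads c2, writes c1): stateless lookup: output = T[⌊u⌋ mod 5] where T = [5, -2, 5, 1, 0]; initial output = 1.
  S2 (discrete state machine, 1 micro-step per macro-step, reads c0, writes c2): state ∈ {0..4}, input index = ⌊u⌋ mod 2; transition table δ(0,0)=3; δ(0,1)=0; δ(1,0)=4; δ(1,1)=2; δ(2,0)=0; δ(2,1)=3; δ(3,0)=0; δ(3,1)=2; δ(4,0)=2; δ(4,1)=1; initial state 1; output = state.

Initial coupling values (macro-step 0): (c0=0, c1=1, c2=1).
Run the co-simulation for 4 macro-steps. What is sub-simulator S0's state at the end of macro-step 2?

macro 1: S0 reads c1=1 → after 1×micro: 2; S1 reads c2=1 → after 2×micro: -2; S2 reads c0=2 → after 1×micro: 4 ⇒ (c0=2, c1=-2, c2=4)
macro 2: S0 reads c1=-2 → after 1×micro: 1; S1 reads c2=4 → after 2×micro: 0; S2 reads c0=1 → after 1×micro: 1 ⇒ (c0=1, c1=0, c2=1)
macro 3: S0 reads c1=0 → after 1×micro: 3; S1 reads c2=1 → after 2×micro: -2; S2 reads c0=3 → after 1×micro: 2 ⇒ (c0=3, c1=-2, c2=2)
macro 4: S0 reads c1=-2 → after 1×micro: 1; S1 reads c2=2 → after 2×micro: 5; S2 reads c0=1 → after 1×micro: 3 ⇒ (c0=1, c1=5, c2=3)

S0 state at macro-step 2 = 1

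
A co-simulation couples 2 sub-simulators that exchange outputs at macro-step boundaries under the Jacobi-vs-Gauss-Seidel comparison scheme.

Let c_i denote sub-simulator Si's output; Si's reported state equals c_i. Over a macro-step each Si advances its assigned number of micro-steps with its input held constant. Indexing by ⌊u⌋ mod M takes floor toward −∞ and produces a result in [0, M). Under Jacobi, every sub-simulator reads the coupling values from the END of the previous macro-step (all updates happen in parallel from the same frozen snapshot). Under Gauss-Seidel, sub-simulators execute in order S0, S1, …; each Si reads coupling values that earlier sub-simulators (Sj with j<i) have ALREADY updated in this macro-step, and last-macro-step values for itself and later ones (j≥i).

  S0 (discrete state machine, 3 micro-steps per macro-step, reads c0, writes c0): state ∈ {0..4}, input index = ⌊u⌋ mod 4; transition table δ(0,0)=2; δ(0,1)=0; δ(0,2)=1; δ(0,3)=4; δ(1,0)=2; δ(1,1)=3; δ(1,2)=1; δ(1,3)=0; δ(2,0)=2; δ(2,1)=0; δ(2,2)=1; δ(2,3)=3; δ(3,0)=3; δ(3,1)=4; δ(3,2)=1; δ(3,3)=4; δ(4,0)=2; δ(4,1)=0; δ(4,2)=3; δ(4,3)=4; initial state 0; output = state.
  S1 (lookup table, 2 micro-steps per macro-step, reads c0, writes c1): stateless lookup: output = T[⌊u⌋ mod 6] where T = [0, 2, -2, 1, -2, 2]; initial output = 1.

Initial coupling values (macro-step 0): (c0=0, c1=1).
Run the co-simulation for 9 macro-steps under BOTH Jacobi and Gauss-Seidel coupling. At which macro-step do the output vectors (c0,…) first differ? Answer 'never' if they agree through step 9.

first divergence at macro-step: 1

[Jacobi] macro 1: S0 reads c0=0 → after 3×micro: 2; S1 reads c0=0 → after 2×micro: 0 ⇒ (c0=2, c1=0)
[Jacobi] macro 2: S0 reads c0=2 → after 3×micro: 1; S1 reads c0=2 → after 2×micro: -2 ⇒ (c0=1, c1=-2)
[Jacobi] macro 3: S0 reads c0=1 → after 3×micro: 0; S1 reads c0=1 → after 2×micro: 2 ⇒ (c0=0, c1=2)
[Jacobi] macro 4: S0 reads c0=0 → after 3×micro: 2; S1 reads c0=0 → after 2×micro: 0 ⇒ (c0=2, c1=0)
[Jacobi] macro 5: S0 reads c0=2 → after 3×micro: 1; S1 reads c0=2 → after 2×micro: -2 ⇒ (c0=1, c1=-2)
[Jacobi] macro 6: S0 reads c0=1 → after 3×micro: 0; S1 reads c0=1 → after 2×micro: 2 ⇒ (c0=0, c1=2)
[Jacobi] macro 7: S0 reads c0=0 → after 3×micro: 2; S1 reads c0=0 → after 2×micro: 0 ⇒ (c0=2, c1=0)
[Jacobi] macro 8: S0 reads c0=2 → after 3×micro: 1; S1 reads c0=2 → after 2×micro: -2 ⇒ (c0=1, c1=-2)
[Jacobi] macro 9: S0 reads c0=1 → after 3×micro: 0; S1 reads c0=1 → after 2×micro: 2 ⇒ (c0=0, c1=2)
[Gauss-Seidel] macro 1: S0 reads c0=0 → after 3×micro: 2; S1 reads c0=2 → after 2×micro: -2 ⇒ (c0=2, c1=-2)
[Gauss-Seidel] macro 2: S0 reads c0=2 → after 3×micro: 1; S1 reads c0=1 → after 2×micro: 2 ⇒ (c0=1, c1=2)
[Gauss-Seidel] macro 3: S0 reads c0=1 → after 3×micro: 0; S1 reads c0=0 → after 2×micro: 0 ⇒ (c0=0, c1=0)
[Gauss-Seidel] macro 4: S0 reads c0=0 → after 3×micro: 2; S1 reads c0=2 → after 2×micro: -2 ⇒ (c0=2, c1=-2)
[Gauss-Seidel] macro 5: S0 reads c0=2 → after 3×micro: 1; S1 reads c0=1 → after 2×micro: 2 ⇒ (c0=1, c1=2)
[Gauss-Seidel] macro 6: S0 reads c0=1 → after 3×micro: 0; S1 reads c0=0 → after 2×micro: 0 ⇒ (c0=0, c1=0)
[Gauss-Seidel] macro 7: S0 reads c0=0 → after 3×micro: 2; S1 reads c0=2 → after 2×micro: -2 ⇒ (c0=2, c1=-2)
[Gauss-Seidel] macro 8: S0 reads c0=2 → after 3×micro: 1; S1 reads c0=1 → after 2×micro: 2 ⇒ (c0=1, c1=2)
[Gauss-Seidel] macro 9: S0 reads c0=1 → after 3×micro: 0; S1 reads c0=0 → after 2×micro: 0 ⇒ (c0=0, c1=0)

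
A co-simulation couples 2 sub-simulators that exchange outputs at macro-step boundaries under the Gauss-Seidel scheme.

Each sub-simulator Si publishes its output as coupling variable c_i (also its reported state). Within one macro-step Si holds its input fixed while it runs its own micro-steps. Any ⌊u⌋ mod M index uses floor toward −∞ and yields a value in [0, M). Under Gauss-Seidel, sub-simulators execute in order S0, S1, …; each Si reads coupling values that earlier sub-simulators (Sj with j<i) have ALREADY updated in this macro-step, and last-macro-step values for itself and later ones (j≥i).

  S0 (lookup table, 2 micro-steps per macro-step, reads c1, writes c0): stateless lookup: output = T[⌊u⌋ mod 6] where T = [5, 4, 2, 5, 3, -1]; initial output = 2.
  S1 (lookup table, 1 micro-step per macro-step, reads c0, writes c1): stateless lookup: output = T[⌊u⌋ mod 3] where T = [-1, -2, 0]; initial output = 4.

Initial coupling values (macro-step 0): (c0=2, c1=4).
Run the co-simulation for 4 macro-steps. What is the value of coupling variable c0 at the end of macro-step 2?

c0 at macro-step 2 = -1

macro 1: S0 reads c1=4 → after 2×micro: 3; S1 reads c0=3 → after 1×micro: -1 ⇒ (c0=3, c1=-1)
macro 2: S0 reads c1=-1 → after 2×micro: -1; S1 reads c0=-1 → after 1×micro: 0 ⇒ (c0=-1, c1=0)
macro 3: S0 reads c1=0 → after 2×micro: 5; S1 reads c0=5 → after 1×micro: 0 ⇒ (c0=5, c1=0)
macro 4: S0 reads c1=0 → after 2×micro: 5; S1 reads c0=5 → after 1×micro: 0 ⇒ (c0=5, c1=0)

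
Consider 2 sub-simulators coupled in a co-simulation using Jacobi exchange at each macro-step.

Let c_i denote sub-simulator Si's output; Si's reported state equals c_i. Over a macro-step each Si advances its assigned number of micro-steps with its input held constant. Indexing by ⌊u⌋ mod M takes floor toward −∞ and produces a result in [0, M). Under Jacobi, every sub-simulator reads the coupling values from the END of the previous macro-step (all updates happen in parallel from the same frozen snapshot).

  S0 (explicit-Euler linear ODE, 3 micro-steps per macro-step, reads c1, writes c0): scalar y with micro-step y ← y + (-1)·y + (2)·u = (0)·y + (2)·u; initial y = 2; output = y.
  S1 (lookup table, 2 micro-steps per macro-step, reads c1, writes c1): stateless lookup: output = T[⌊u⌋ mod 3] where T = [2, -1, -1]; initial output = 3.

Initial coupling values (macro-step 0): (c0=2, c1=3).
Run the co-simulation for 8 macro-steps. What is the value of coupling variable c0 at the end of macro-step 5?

c0 at macro-step 5 = -2

macro 1: S0 reads c1=3 → after 3×micro: 6; S1 reads c1=3 → after 2×micro: 2 ⇒ (c0=6, c1=2)
macro 2: S0 reads c1=2 → after 3×micro: 4; S1 reads c1=2 → after 2×micro: -1 ⇒ (c0=4, c1=-1)
macro 3: S0 reads c1=-1 → after 3×micro: -2; S1 reads c1=-1 → after 2×micro: -1 ⇒ (c0=-2, c1=-1)
macro 4: S0 reads c1=-1 → after 3×micro: -2; S1 reads c1=-1 → after 2×micro: -1 ⇒ (c0=-2, c1=-1)
macro 5: S0 reads c1=-1 → after 3×micro: -2; S1 reads c1=-1 → after 2×micro: -1 ⇒ (c0=-2, c1=-1)
macro 6: S0 reads c1=-1 → after 3×micro: -2; S1 reads c1=-1 → after 2×micro: -1 ⇒ (c0=-2, c1=-1)
macro 7: S0 reads c1=-1 → after 3×micro: -2; S1 reads c1=-1 → after 2×micro: -1 ⇒ (c0=-2, c1=-1)
macro 8: S0 reads c1=-1 → after 3×micro: -2; S1 reads c1=-1 → after 2×micro: -1 ⇒ (c0=-2, c1=-1)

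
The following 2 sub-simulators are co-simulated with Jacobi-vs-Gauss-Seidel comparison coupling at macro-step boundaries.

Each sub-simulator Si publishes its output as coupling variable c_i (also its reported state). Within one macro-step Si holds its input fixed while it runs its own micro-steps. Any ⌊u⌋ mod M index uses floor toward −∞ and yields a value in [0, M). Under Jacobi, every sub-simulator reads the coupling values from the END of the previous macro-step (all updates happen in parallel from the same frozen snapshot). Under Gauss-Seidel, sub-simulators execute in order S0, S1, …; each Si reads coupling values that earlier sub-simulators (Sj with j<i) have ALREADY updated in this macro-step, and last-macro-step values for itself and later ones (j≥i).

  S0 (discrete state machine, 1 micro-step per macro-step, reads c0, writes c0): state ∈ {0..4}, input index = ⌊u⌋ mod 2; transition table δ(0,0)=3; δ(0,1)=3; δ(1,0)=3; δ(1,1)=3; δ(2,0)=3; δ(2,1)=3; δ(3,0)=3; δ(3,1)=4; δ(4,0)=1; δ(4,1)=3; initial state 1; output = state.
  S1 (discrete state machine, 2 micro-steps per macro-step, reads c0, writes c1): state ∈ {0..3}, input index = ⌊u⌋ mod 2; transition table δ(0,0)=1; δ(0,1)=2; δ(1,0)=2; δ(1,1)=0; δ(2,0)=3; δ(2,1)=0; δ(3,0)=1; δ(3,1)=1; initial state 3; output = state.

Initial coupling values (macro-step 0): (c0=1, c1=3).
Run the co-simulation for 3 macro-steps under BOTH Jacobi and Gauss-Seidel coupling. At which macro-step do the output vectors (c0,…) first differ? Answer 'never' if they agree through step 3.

first divergence at macro-step: 2

[Jacobi] macro 1: S0 reads c0=1 → after 1×micro: 3; S1 reads c0=1 → after 2×micro: 0 ⇒ (c0=3, c1=0)
[Jacobi] macro 2: S0 reads c0=3 → after 1×micro: 4; S1 reads c0=3 → after 2×micro: 0 ⇒ (c0=4, c1=0)
[Jacobi] macro 3: S0 reads c0=4 → after 1×micro: 1; S1 reads c0=4 → after 2×micro: 2 ⇒ (c0=1, c1=2)
[Gauss-Seidel] macro 1: S0 reads c0=1 → after 1×micro: 3; S1 reads c0=3 → after 2×micro: 0 ⇒ (c0=3, c1=0)
[Gauss-Seidel] macro 2: S0 reads c0=3 → after 1×micro: 4; S1 reads c0=4 → after 2×micro: 2 ⇒ (c0=4, c1=2)
[Gauss-Seidel] macro 3: S0 reads c0=4 → after 1×micro: 1; S1 reads c0=1 → after 2×micro: 2 ⇒ (c0=1, c1=2)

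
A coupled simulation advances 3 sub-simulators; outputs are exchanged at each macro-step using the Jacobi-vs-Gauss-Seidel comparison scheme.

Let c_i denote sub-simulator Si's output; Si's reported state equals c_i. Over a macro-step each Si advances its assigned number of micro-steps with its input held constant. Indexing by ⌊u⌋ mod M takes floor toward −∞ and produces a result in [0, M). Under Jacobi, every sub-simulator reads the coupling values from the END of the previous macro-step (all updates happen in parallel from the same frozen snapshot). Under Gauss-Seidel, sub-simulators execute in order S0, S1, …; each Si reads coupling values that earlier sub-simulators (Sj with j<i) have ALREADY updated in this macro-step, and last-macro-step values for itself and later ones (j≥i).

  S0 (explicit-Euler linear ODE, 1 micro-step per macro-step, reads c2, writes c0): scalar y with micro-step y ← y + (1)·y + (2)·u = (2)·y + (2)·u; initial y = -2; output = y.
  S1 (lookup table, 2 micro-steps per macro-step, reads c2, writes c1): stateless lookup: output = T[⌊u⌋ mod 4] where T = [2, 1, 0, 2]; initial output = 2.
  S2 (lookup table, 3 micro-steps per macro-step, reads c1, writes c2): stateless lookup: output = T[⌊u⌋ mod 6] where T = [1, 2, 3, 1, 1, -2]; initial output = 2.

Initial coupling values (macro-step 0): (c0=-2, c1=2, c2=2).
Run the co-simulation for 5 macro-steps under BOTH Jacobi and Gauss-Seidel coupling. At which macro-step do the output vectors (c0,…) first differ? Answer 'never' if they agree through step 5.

first divergence at macro-step: 1

[Jacobi] macro 1: S0 reads c2=2 → after 1×micro: 0; S1 reads c2=2 → after 2×micro: 0; S2 reads c1=2 → after 3×micro: 3 ⇒ (c0=0, c1=0, c2=3)
[Jacobi] macro 2: S0 reads c2=3 → after 1×micro: 6; S1 reads c2=3 → after 2×micro: 2; S2 reads c1=0 → after 3×micro: 1 ⇒ (c0=6, c1=2, c2=1)
[Jacobi] macro 3: S0 reads c2=1 → after 1×micro: 14; S1 reads c2=1 → after 2×micro: 1; S2 reads c1=2 → after 3×micro: 3 ⇒ (c0=14, c1=1, c2=3)
[Jacobi] macro 4: S0 reads c2=3 → after 1×micro: 34; S1 reads c2=3 → after 2×micro: 2; S2 reads c1=1 → after 3×micro: 2 ⇒ (c0=34, c1=2, c2=2)
[Jacobi] macro 5: S0 reads c2=2 → after 1×micro: 72; S1 reads c2=2 → after 2×micro: 0; S2 reads c1=2 → after 3×micro: 3 ⇒ (c0=72, c1=0, c2=3)
[Gauss-Seidel] macro 1: S0 reads c2=2 → after 1×micro: 0; S1 reads c2=2 → after 2×micro: 0; S2 reads c1=0 → after 3×micro: 1 ⇒ (c0=0, c1=0, c2=1)
[Gauss-Seidel] macro 2: S0 reads c2=1 → after 1×micro: 2; S1 reads c2=1 → after 2×micro: 1; S2 reads c1=1 → after 3×micro: 2 ⇒ (c0=2, c1=1, c2=2)
[Gauss-Seidel] macro 3: S0 reads c2=2 → after 1×micro: 8; S1 reads c2=2 → after 2×micro: 0; S2 reads c1=0 → after 3×micro: 1 ⇒ (c0=8, c1=0, c2=1)
[Gauss-Seidel] macro 4: S0 reads c2=1 → after 1×micro: 18; S1 reads c2=1 → after 2×micro: 1; S2 reads c1=1 → after 3×micro: 2 ⇒ (c0=18, c1=1, c2=2)
[Gauss-Seidel] macro 5: S0 reads c2=2 → after 1×micro: 40; S1 reads c2=2 → after 2×micro: 0; S2 reads c1=0 → after 3×micro: 1 ⇒ (c0=40, c1=0, c2=1)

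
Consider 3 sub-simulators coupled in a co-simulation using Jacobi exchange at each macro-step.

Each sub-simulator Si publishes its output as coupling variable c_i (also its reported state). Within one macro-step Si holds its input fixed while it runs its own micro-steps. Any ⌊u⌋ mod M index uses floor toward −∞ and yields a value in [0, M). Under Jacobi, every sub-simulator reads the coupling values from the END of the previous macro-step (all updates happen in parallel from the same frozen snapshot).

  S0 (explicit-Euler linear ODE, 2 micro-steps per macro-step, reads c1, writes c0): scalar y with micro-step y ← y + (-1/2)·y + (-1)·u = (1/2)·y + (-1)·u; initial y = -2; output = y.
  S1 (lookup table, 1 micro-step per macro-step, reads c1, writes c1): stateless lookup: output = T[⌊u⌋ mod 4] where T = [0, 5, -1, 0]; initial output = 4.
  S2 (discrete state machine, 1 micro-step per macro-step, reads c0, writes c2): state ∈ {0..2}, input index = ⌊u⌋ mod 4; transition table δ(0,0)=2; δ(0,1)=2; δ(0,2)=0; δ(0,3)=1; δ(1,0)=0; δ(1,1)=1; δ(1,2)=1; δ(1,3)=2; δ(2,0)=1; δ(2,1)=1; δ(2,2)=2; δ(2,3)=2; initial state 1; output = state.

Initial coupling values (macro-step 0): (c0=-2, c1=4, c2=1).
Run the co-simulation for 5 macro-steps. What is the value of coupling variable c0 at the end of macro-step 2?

macro 1: S0 reads c1=4 → after 2×micro: -13/2; S1 reads c1=4 → after 1×micro: 0; S2 reads c0=-2 → after 1×micro: 1 ⇒ (c0=-13/2, c1=0, c2=1)
macro 2: S0 reads c1=0 → after 2×micro: -13/8; S1 reads c1=0 → after 1×micro: 0; S2 reads c0=-13/2 → after 1×micro: 1 ⇒ (c0=-13/8, c1=0, c2=1)
macro 3: S0 reads c1=0 → after 2×micro: -13/32; S1 reads c1=0 → after 1×micro: 0; S2 reads c0=-13/8 → after 1×micro: 1 ⇒ (c0=-13/32, c1=0, c2=1)
macro 4: S0 reads c1=0 → after 2×micro: -13/128; S1 reads c1=0 → after 1×micro: 0; S2 reads c0=-13/32 → after 1×micro: 2 ⇒ (c0=-13/128, c1=0, c2=2)
macro 5: S0 reads c1=0 → after 2×micro: -13/512; S1 reads c1=0 → after 1×micro: 0; S2 reads c0=-13/128 → after 1×micro: 2 ⇒ (c0=-13/512, c1=0, c2=2)

c0 at macro-step 2 = -13/8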